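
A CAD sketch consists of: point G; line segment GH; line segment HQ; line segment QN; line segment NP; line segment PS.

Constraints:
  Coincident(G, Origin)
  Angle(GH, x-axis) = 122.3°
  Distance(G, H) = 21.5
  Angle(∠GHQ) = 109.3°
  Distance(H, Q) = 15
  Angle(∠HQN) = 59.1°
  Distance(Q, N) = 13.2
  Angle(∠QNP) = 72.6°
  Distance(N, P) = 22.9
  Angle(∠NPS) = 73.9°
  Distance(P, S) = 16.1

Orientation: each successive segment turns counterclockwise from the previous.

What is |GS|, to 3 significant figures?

36.1

G is at the origin; GH runs at 122.3° with length 21.5, so H = (-11.5, 18.2). ∠GHQ = 109.3° gives HQ at -167° from the x-axis; with |HQ| = 15.0, Q = (-26.1, 14.8). ∠HQN = 59.1° gives QN at -46.1° from the x-axis; with |QN| = 13.2, N = (-17.0, 5.29). ∠QNP = 72.6° gives NP at 61.3° from the x-axis; with |NP| = 22.9, P = (-5.95, 25.4). ∠NPS = 73.9° gives PS at 167° from the x-axis; with |PS| = 16.1, S = (-21.7, 28.9). Then |GS| = |S − G| = 36.1.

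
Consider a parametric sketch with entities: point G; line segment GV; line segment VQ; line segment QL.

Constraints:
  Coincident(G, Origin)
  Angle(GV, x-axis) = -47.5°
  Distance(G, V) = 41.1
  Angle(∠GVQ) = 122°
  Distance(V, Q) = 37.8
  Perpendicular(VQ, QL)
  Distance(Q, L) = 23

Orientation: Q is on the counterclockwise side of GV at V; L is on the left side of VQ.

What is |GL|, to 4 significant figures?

60.75

G is at the origin; GV runs at -47.5° with length 41.1, so V = 41.1·(cos -47.5°, sin -47.5°) = (27.77, -30.30). ∠GVQ = 122.0°, so VQ runs at -47.5° + (180° − 122.0°) = 10.50° from the x-axis; with |VQ| = 37.8, Q = V + 37.8·(cos 10.50°, sin 10.50°) = (64.93, -23.41). The perpendicularity gives QL at right angles to VQ; with |QL| = 23.0 on the left of VQ, L = Q + 23.0·(-0.1822, 0.9833) = (60.74, -0.7987). Then |GL| = |L − G| = 60.75.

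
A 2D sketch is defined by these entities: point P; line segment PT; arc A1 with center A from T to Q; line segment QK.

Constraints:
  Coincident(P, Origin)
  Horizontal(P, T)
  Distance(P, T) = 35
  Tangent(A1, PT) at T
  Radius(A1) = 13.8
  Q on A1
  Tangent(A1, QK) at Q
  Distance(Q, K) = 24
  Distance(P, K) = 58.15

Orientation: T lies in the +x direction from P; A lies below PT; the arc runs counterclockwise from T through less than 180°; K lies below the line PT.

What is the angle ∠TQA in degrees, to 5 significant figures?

23.231°

Checks: |AQ| = 13.80 ✓; ∠(AQ, QK) = 90.00° ✓; |QK| = 24.00 ✓; |PK| = 58.15 ✓.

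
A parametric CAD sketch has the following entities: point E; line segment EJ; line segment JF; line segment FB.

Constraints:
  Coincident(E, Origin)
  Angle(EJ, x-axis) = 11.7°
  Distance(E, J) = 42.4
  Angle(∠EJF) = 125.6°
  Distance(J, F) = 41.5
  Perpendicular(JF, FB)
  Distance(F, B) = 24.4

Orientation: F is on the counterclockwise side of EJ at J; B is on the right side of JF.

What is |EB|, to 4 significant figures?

88.58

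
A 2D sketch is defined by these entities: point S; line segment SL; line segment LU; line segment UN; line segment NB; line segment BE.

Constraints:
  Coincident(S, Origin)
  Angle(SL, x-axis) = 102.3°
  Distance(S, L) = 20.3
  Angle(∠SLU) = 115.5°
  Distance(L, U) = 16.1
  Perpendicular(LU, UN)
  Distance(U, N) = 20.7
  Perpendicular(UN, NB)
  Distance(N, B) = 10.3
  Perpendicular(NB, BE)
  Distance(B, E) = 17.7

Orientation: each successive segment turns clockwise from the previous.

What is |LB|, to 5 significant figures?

21.497

S is at the origin; SL runs at 102.3° with length 20.3, so L = (-4.3245, 19.834). ∠SLU = 115.5° gives LU at 37.800° from the x-axis; with |LU| = 16.1, U = (8.3970, 29.702). The perpendicularity gives UN at right angles to LU, so UN runs at -52.200°; with |UN| = 20.7, N = (21.084, 13.346). The perpendicularity gives NB at right angles to UN, so NB runs at -142.20°; with |NB| = 10.3, B = (12.946, 7.0327). Then |LB| = |B − L| = 21.497.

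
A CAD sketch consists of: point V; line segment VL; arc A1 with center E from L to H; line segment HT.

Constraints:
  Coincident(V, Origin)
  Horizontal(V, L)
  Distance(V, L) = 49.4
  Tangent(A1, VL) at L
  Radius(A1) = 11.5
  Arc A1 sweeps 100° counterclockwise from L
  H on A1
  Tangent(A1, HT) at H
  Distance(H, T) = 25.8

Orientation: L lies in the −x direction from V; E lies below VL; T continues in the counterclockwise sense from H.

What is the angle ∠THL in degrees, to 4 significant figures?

130.0°

V is at the origin; V and L share the same y with |VL| = 49.4 and L on the −x side, so L = (-49.40, 0.000). Tangency of A1 to VL means the radius EL is perpendicular to VL, so E = L + (0, -11.5) = (-49.40, -11.50). On A1, L sits at bearing 90° from E; a 100° counterclockwise sweep puts H at bearing 190°, so H = E + 11.5·(cos 190°, sin 190°) = (-60.73, -13.50). The tangent condition forces EH to be normal to HT, so HT runs along (−sin 190°, cos 190°); with |HT| = 25.8, T = (-56.25, -38.90). Then cos ∠THL = HT·HL / (|HT||HL|), giving 130.0°.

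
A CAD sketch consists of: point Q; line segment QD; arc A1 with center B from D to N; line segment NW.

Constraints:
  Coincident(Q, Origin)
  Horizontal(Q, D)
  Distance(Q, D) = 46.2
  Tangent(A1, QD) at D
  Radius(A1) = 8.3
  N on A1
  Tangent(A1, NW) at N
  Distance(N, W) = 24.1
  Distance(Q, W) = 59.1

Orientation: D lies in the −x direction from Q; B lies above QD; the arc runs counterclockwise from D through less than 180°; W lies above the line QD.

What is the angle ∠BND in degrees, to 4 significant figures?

32.84°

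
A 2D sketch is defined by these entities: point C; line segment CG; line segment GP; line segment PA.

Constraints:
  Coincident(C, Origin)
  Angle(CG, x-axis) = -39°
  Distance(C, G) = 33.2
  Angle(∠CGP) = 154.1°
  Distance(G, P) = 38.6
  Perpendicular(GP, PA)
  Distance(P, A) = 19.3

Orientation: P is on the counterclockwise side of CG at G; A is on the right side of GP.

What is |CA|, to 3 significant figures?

76.4

C is at the origin; CG runs at -39.0° with length 33.2, so G = 33.2·(cos -39.0°, sin -39.0°) = (25.8, -20.9). ∠CGP = 154.1°, so GP runs at -39.0° + (180° − 154.1°) = -13.1° from the x-axis; with |GP| = 38.6, P = G + 38.6·(cos -13.1°, sin -13.1°) = (63.4, -29.6). GP is perpendicular to PA; with |PA| = 19.3 on the right of GP, A = P + 19.3·(-0.227, -0.974) = (59.0, -48.4). Then |CA| = |A − C| = 76.4.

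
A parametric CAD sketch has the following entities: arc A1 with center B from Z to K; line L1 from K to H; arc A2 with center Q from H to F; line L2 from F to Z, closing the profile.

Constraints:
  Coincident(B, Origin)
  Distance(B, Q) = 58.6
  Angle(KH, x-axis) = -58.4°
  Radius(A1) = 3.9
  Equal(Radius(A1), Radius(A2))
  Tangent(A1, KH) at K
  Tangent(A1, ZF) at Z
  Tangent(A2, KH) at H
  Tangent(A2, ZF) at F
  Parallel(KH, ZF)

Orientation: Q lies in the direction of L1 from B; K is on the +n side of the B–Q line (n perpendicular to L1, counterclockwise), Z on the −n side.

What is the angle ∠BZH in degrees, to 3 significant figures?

82.4°

Tangency of A1 to both parallel lines with radius 3.9 puts K and Z at B ± 3.9·n: K = (3.32, 2.04), Z = (-3.32, -2.04). Equal radii place H and F the same way about Q: H = Q + 3.9·n = (34.0, -47.9), F = Q − 3.9·n = (27.4, -52.0). Then cos ∠BZH = ZB·ZH / (|ZB||ZH|), giving 82.4°.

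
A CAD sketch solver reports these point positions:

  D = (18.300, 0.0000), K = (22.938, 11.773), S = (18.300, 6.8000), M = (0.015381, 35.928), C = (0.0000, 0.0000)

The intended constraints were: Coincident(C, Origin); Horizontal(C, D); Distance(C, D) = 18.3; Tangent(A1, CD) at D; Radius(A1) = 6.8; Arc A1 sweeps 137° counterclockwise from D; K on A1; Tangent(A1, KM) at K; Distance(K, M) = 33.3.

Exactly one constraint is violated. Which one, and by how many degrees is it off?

Tangent(A1, KM) at K — off by 3.50°.

C = (0.00, 0.00) ✓; C.y = 0.00, D.y = 0.00 ✓; |CD| = 18.30 ✓; ∠(SD, DC) = 90.00° ✓; |SD| = 6.800 ✓; bearing(S→K) − bearing(S→D) = 137.0° ✓; |SK| = 6.800 ✓; ∠(SK, KM) = 93.50° ✗; |KM| = 33.30 ✓.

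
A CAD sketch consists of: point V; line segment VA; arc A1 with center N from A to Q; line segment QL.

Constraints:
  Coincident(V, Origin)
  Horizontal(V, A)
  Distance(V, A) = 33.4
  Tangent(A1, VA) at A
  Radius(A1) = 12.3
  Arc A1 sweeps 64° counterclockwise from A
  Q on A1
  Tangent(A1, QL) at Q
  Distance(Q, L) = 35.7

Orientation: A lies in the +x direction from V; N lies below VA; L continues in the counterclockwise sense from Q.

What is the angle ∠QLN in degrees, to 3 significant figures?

19.0°

V is at the origin; V and A share the same y with |VA| = 33.4 and A on the +x side, so A = (33.4, 0.00). Since A1 is tangent to VA there, NA ⟂ VA, so N = A + (0, -12.3) = (33.4, -12.3). On A1, A sits at bearing 90° from N; a 64° counterclockwise sweep puts Q at bearing 154°, so Q = N + 12.3·(cos 154°, sin 154°) = (22.3, -6.91). The tangent condition forces NQ to be normal to QL, so QL runs along (−sin 154°, cos 154°); with |QL| = 35.7, L = (6.69, -39.0). Then cos ∠QLN = LQ·LN / (|LQ||LN|), giving 19.0°.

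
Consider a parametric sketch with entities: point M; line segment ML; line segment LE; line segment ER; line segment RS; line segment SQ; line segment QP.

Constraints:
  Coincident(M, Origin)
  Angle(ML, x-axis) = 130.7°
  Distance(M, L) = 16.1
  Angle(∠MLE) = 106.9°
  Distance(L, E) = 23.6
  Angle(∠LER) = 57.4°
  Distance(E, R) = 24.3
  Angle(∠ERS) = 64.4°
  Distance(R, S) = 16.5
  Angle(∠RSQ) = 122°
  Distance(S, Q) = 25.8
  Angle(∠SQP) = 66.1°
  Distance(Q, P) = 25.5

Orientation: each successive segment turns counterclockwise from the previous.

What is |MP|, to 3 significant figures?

36.5

M is at the origin; ML runs at 130.7° with length 16.1, so L = (-10.5, 12.2). ∠MLE = 106.9° gives LE at -156° from the x-axis; with |LE| = 23.6, E = (-32.1, 2.68). ∠LER = 57.4° gives ER at -33.6° from the x-axis; with |ER| = 24.3, R = (-11.9, -10.8). ∠ERS = 64.4° gives RS at 82.0° from the x-axis; with |RS| = 16.5, S = (-9.56, 5.57). ∠RSQ = 122.0° gives SQ at 140° from the x-axis; with |SQ| = 25.8, Q = (-29.3, 22.2). ∠SQP = 66.1° gives QP at -106° from the x-axis; with |QP| = 25.5, P = (-36.4, -2.34). Then |MP| = |P − M| = 36.5.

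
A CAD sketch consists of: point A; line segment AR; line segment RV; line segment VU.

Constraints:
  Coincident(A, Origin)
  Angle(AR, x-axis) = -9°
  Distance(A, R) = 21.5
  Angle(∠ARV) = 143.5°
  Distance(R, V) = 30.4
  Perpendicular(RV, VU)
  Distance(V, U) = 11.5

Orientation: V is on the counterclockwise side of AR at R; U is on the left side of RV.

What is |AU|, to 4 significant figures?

47.70

∠ARV = 143.5°, so RV runs at -9.0° + (180° − 143.5°) = 27.50° from the x-axis; with |RV| = 30.4, V = R + 30.4·(cos 27.50°, sin 27.50°) = (48.20, 10.67). RV ⟂ VU; with |VU| = 11.5 on the left of RV, U = V + 11.5·(-0.4617, 0.8870) = (42.89, 20.87). Then |AU| = |U − A| = 47.70.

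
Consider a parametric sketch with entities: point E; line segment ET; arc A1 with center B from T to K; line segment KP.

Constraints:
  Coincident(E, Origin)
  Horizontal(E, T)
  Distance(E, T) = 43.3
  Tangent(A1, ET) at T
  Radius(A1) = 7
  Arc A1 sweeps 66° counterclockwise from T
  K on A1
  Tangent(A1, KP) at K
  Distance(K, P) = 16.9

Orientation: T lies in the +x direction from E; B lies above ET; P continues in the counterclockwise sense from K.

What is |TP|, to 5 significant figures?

23.662

E is at the origin; ET is horizontal with |ET| = 43.3 and T on the +x side, so T = (43.300, 0.0000). A1 meets ET tangentially, so BT is at right angles to ET, so B = T + (0, 7) = (43.300, 7.0000). On A1, T sits at bearing -90° from B; a 66° counterclockwise sweep puts K at bearing -24°, so K = B + 7.0·(cos -24°, sin -24°) = (49.695, 4.1528). Tangency of A1 to KP means the radius BK is perpendicular to KP, so KP runs along (−sin -24°, cos -24°); with |KP| = 16.9, P = (56.569, 19.592). Then |TP| = |P − T| = 23.662.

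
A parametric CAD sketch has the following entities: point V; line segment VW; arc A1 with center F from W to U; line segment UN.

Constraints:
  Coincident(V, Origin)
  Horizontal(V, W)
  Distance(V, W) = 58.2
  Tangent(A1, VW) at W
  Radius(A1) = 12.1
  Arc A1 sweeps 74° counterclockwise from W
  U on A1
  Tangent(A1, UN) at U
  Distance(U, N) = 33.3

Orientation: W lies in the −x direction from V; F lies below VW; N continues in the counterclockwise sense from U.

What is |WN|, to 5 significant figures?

45.778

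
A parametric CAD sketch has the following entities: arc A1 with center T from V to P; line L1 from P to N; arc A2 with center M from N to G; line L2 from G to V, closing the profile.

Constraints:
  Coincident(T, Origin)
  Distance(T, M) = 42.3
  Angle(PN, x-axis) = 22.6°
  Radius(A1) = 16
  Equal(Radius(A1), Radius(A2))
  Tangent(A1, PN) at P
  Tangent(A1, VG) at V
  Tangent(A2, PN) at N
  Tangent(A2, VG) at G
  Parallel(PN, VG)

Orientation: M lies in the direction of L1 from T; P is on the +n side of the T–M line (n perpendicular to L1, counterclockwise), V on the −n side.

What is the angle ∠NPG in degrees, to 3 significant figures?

37.1°

The slot axis is L1's direction at 22.6°, so u = (cos 22.6°, sin 22.6°) = (0.923, 0.384) and n = (−sin 22.6°, cos 22.6°) = (-0.384, 0.923). T is at the origin and M lies 42.3 along u from T, so M = 42.3·u = (39.1, 16.3). Tangency of A1 to both parallel lines with radius 16.0 puts P and V at T ± 16.0·n: P = (-6.15, 14.8), V = (6.15, -14.8). Equal radii place N and G the same way about M: N = M + 16.0·n = (32.9, 31.0), G = M − 16.0·n = (45.2, 1.48). Then cos ∠NPG = PN·PG / (|PN||PG|), giving 37.1°.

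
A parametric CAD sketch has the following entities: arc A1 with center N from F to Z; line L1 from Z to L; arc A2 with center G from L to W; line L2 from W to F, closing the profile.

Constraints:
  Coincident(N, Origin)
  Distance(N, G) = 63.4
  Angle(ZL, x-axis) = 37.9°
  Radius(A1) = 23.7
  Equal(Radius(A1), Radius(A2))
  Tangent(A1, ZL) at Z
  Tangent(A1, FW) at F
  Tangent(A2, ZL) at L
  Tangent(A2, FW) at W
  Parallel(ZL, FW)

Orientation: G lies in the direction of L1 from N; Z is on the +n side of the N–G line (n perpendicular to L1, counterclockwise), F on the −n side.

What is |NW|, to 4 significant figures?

67.68

The slot axis is L1's direction at 37.9°, so u = (cos 37.9°, sin 37.9°) = (0.7891, 0.6143) and n = (−sin 37.9°, cos 37.9°) = (-0.6143, 0.7891). N is at the origin and G lies 63.4 along u from N, so G = 63.4·u = (50.03, 38.95). Tangency of A1 to both parallel lines with radius 23.7 puts Z and F at N ± 23.7·n: Z = (-14.56, 18.70), F = (14.56, -18.70). Equal radii place L and W the same way about G: L = G + 23.7·n = (35.47, 57.65), W = G − 23.7·n = (64.59, 20.24). Then |NW| = |W − N| = 67.68.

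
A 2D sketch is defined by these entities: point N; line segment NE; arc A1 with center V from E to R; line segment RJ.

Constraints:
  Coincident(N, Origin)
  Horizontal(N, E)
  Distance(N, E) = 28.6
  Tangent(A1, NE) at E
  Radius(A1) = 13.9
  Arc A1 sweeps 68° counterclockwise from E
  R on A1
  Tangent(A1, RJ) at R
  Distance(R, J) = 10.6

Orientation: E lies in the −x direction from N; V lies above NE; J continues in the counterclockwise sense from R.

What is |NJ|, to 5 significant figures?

21.929

N is at the origin; NE is horizontal with |NE| = 28.6 and E on the −x side, so E = (-28.600, 0.0000). Since A1 is tangent to NE there, VE ⟂ NE, so V = E + (0, 13.9) = (-28.600, 13.900). On A1, E sits at bearing -90° from V; a 68° counterclockwise sweep puts R at bearing -22°, so R = V + 13.9·(cos -22°, sin -22°) = (-15.712, 8.6930). A1 meets RJ tangentially, so VR is at right angles to RJ, so RJ runs along (−sin -22°, cos -22°); with |RJ| = 10.6, J = (-11.741, 18.521). Then |NJ| = |J − N| = 21.929.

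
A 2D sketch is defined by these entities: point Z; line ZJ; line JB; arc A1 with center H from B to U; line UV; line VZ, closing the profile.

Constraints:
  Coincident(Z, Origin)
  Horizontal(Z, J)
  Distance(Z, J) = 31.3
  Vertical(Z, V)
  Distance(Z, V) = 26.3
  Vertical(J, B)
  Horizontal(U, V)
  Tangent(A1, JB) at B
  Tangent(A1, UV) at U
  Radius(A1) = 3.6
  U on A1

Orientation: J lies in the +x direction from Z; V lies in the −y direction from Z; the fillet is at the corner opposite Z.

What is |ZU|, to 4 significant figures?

38.20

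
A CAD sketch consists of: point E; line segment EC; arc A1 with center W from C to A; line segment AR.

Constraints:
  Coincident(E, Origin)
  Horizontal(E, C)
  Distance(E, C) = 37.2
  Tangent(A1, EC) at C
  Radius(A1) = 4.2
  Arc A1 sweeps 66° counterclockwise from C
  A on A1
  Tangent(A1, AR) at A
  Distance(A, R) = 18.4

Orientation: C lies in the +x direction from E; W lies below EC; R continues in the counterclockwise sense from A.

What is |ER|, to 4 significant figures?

32.28

On A1, C sits at bearing 90° from W; a 66° counterclockwise sweep puts A at bearing 156°, so A = W + 4.2·(cos 156°, sin 156°) = (33.36, -2.492). A1 meets AR tangentially, so WA is at right angles to AR, so AR runs along (−sin 156°, cos 156°); with |AR| = 18.4, R = (25.88, -19.30). Then |ER| = |R − E| = 32.28.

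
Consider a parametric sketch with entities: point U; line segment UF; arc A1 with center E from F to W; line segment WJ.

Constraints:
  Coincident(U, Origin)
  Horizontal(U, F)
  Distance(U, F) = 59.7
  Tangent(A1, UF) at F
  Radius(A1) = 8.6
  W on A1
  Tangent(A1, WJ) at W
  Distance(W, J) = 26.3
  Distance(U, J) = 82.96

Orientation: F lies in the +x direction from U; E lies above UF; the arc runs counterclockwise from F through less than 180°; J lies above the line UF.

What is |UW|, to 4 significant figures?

67.91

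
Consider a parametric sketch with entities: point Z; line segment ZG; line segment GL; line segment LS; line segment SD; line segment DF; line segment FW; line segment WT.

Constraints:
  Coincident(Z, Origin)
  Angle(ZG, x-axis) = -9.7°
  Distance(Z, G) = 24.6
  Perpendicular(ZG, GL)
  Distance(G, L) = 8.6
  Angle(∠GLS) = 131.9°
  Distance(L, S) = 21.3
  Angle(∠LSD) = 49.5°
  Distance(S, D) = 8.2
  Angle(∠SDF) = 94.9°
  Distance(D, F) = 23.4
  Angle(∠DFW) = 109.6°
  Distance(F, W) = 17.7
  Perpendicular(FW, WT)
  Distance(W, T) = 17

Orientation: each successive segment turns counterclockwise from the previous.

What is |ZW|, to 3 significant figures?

48.4

Z is at the origin; ZG runs at -9.7° with length 24.6, so G = (24.2, -4.14). ZG is perpendicular to GL, so GL runs at 80.3°; with |GL| = 8.6, L = (25.7, 4.33). ∠GLS = 131.9° gives LS at 128° from the x-axis; with |LS| = 21.3, S = (12.5, 21.0). ∠LSD = 49.5° gives SD at -101° from the x-axis; with |SD| = 8.2, D = (10.9, 13.0). ∠SDF = 94.9° gives DF at -16.0° from the x-axis; with |DF| = 23.4, F = (33.4, 6.53). ∠DFW = 109.6° gives FW at 54.4° from the x-axis; with |FW| = 17.7, W = (43.7, 20.9). Then |ZW| = |W − Z| = 48.4.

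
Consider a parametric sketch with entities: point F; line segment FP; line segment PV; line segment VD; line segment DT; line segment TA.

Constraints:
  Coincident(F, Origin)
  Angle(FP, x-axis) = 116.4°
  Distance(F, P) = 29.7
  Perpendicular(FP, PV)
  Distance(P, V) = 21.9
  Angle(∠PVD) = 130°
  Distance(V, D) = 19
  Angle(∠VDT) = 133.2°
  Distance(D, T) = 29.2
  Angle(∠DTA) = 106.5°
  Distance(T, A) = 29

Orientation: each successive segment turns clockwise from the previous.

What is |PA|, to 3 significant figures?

48.5

F is at the origin; FP runs at 116.4° with length 29.7, so P = (-13.2, 26.6). FP is perpendicular to PV, so PV runs at 26.4°; with |PV| = 21.9, V = (6.41, 36.3). ∠PVD = 130.0° gives VD at -23.6° from the x-axis; with |VD| = 19.0, D = (23.8, 28.7). ∠VDT = 133.2° gives DT at -70.4° from the x-axis; with |DT| = 29.2, T = (33.6, 1.23). ∠DTA = 106.5° gives TA at -144° from the x-axis; with |TA| = 29.0, A = (10.2, -15.9). Then |PA| = |A − P| = 48.5.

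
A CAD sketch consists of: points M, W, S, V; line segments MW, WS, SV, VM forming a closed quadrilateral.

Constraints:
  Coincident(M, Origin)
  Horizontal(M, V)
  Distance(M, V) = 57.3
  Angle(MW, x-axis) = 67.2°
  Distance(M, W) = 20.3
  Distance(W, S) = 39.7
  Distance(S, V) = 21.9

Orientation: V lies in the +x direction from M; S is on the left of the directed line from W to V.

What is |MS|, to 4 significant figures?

51.44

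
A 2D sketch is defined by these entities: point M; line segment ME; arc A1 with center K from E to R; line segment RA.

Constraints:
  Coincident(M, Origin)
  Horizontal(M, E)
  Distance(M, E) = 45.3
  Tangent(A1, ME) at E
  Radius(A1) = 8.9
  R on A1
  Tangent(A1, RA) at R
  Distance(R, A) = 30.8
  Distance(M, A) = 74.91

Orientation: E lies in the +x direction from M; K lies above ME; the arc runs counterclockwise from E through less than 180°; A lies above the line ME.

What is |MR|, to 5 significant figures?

53.307

M is at the origin; ME is horizontal with |ME| = 45.3 and E on the +x side, so E = (45.300, 0.0000). Since A1 is tangent to ME there, KE ⟂ ME, so K = E + (0, 8.9) = (45.300, 8.9000). Since KR ⟂ RA (tangency), |KA| = √(8.9² + 30.8²) = 32.060 regardless of where R sits on A1. So A lies on both circle(M, 74.91) and circle(K, 32.060); the above-ME intersection is A = (67.900, 31.639). R is the foot of the tangent from A: R = (53.106, 4.6250).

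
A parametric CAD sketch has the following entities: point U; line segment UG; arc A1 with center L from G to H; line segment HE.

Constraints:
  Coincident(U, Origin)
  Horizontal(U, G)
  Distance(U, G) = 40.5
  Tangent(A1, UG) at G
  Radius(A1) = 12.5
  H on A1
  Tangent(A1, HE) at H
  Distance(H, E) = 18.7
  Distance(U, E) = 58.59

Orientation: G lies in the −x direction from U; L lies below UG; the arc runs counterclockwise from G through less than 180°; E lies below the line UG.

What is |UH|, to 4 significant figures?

54.88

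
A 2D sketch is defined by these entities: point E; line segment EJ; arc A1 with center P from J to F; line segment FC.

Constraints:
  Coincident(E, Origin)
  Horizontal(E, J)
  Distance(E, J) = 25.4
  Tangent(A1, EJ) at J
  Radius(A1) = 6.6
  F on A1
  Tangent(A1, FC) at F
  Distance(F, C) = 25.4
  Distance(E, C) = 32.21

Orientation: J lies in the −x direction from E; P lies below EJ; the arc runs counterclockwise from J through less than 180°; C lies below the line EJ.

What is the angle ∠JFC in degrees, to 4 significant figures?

113.3°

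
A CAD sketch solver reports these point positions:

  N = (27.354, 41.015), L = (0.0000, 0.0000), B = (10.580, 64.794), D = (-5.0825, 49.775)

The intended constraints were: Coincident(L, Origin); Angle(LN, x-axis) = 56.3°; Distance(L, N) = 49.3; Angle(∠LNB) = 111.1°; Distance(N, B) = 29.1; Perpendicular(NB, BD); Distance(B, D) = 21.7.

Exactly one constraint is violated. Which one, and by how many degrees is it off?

Perpendicular(NB, BD) — off by 8.60°.

L = (0.00, 0.00) ✓; LN at 56.30° ✓; |LN| = 49.30 ✓; ∠LNB = 111.1° ✓; |NB| = 29.10 ✓; ∠(NB, BD) = 98.60° ✗; |BD| = 21.70 ✓.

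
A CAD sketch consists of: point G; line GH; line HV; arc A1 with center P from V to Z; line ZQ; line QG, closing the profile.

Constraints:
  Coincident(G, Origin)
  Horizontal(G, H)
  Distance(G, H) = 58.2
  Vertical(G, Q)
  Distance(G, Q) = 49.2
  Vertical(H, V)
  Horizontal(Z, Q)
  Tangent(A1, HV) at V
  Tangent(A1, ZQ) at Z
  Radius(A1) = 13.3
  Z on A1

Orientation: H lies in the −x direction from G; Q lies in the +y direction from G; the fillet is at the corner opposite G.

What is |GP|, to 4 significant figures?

57.49

G is at the origin; GH is horizontal with |GH| = 58.2 and H on the −x side, so H = (-58.20, 0.000). GQ is vertical with |GQ| = 49.2 and Q on the +y side, so Q = (0.000, 49.20). The virtual corner opposite G is at (-58.20, 49.20). A1 meets HV tangentially, so PV is at right angles to HV and the tangent condition forces PZ to be normal to ZQ, with radius 13.3, so the center P sits 13.3 in from both sides at P = (-44.90, 35.90). Then |GP| = |P − G| = 57.49.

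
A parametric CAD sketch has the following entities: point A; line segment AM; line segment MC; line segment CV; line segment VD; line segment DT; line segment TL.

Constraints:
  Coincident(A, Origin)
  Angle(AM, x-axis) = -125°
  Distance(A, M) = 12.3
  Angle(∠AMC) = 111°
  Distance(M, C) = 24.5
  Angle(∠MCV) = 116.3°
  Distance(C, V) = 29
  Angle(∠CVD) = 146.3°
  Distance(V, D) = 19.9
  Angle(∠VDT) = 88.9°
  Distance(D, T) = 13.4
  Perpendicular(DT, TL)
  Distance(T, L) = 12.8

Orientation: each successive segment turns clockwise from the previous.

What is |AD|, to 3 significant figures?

52.0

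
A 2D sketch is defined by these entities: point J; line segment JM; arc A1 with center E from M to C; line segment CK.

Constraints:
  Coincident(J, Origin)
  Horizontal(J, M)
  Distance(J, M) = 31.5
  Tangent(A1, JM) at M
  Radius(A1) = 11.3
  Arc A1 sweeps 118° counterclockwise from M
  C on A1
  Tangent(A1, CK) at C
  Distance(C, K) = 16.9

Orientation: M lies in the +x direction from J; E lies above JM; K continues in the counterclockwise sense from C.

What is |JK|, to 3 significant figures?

46.0

J is at the origin; J and M share the same y with |JM| = 31.5 and M on the +x side, so M = (31.5, 0.00). A1 meets JM tangentially, so EM is at right angles to JM, so E = M + (0, 11.3) = (31.5, 11.3). On A1, M sits at bearing -90° from E; a 118° counterclockwise sweep puts C at bearing 28°, so C = E + 11.3·(cos 28°, sin 28°) = (41.5, 16.6). Tangency of A1 to CK means the radius EC is perpendicular to CK, so CK runs along (−sin 28°, cos 28°); with |CK| = 16.9, K = (33.5, 31.5). Then |JK| = |K − J| = 46.0.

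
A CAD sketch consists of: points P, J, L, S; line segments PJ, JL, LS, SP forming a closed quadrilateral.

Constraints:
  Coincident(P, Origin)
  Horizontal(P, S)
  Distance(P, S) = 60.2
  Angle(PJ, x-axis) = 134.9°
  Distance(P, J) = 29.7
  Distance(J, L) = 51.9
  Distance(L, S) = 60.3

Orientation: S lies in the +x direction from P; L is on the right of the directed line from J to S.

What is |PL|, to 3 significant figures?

24.5

Checks: |JL| = 51.90 ✓; |LS| = 60.30 ✓.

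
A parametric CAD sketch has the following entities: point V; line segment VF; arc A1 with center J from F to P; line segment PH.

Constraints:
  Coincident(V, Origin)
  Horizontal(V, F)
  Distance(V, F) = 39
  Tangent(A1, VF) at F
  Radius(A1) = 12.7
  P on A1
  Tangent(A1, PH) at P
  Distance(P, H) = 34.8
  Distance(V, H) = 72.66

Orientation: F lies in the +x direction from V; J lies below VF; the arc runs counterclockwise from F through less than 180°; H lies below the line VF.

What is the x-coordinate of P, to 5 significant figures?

30.681

Checks: V.y = 0.00, F.y = 0.00 ✓; |JP| = 12.70 ✓; ∠(JP, PH) = 90.00° ✓; |PH| = 34.80 ✓; |VH| = 72.66 ✓.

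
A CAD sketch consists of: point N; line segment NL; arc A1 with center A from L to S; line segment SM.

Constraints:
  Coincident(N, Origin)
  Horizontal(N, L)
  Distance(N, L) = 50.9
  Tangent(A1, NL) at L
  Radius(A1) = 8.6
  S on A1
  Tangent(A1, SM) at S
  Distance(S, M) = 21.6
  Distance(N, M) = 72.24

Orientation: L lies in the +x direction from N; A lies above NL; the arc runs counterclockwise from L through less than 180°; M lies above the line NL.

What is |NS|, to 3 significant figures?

58.9

Checks: |AS| = 8.600 ✓; ∠(AS, SM) = 90.00° ✓; |SM| = 21.60 ✓; |NM| = 72.24 ✓.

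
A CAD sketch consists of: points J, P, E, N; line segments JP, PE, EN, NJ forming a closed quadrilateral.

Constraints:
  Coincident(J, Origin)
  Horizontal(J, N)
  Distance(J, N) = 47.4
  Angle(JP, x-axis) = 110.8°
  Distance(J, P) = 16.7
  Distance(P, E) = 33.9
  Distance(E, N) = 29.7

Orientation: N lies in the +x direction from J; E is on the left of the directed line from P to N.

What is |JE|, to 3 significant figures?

35.1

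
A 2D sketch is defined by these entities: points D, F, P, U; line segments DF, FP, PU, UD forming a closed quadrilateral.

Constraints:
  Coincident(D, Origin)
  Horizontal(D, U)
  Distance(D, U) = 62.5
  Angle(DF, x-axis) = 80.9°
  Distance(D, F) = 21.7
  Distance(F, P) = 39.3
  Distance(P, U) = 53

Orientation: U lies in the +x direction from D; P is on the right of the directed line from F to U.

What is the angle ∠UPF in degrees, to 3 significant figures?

84.4°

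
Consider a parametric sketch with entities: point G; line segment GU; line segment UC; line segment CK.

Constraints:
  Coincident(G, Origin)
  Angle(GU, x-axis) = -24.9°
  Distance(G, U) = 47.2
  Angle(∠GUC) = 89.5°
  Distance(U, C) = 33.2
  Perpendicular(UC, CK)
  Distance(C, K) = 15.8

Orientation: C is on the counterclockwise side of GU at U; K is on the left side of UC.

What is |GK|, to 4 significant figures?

45.40

G is at the origin; GU runs at -24.9° with length 47.2, so U = 47.2·(cos -24.9°, sin -24.9°) = (42.81, -19.87). ∠GUC = 89.5°, so UC runs at -24.9° + (180° − 89.5°) = 65.60° from the x-axis; with |UC| = 33.2, C = U + 33.2·(cos 65.60°, sin 65.60°) = (56.53, 10.36). UC ⟂ CK; with |CK| = 15.8 on the left of UC, K = C + 15.8·(-0.9107, 0.4131) = (42.14, 16.89). Then |GK| = |K − G| = 45.40.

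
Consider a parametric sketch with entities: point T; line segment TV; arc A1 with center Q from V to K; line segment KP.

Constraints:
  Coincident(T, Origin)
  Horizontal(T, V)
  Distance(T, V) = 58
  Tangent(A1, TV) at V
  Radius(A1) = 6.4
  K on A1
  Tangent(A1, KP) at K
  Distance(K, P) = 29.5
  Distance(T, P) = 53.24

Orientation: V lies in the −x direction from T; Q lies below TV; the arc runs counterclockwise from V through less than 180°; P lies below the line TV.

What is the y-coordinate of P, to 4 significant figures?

-32.23

T is at the origin; TV is horizontal with |TV| = 58.0 and V on the −x side, so V = (-58.00, 0.000). The tangent condition forces QV to be normal to TV, so Q = V + (0, -6.4) = (-58.00, -6.400). Since QK ⟂ KP (tangency), |QP| = √(6.4² + 29.5²) = 30.19 regardless of where K sits on A1. So P lies on both circle(T, 53.24) and circle(Q, 30.19); the below-TV intersection is P = (-42.38, -32.23). K is the foot of the tangent from P: K = (-62.65, -10.80).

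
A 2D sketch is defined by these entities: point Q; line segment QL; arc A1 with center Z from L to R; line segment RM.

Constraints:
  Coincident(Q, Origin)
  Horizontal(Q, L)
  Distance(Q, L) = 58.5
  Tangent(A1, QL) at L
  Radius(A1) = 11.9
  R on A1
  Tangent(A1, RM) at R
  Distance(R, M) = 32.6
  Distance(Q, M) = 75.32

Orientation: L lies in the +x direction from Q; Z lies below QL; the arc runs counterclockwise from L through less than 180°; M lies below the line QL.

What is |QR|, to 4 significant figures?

50.09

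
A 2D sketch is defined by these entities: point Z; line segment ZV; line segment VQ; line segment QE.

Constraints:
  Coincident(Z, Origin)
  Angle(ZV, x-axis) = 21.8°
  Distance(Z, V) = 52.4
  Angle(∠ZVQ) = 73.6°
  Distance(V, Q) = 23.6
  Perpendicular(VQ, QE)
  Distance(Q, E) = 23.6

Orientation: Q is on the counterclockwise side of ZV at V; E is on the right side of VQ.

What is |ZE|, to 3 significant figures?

74.4

Z is at the origin; ZV runs at 21.8° with length 52.4, so V = 52.4·(cos 21.8°, sin 21.8°) = (48.7, 19.5). ∠ZVQ = 73.6°, so VQ runs at 21.8° + (180° − 73.6°) = 128° from the x-axis; with |VQ| = 23.6, Q = V + 23.6·(cos 128°, sin 128°) = (34.1, 38.0). The perpendicularity gives QE at right angles to VQ; with |QE| = 23.6 on the right of VQ, E = Q + 23.6·(0.786, 0.618) = (52.6, 52.6). Then |ZE| = |E − Z| = 74.4.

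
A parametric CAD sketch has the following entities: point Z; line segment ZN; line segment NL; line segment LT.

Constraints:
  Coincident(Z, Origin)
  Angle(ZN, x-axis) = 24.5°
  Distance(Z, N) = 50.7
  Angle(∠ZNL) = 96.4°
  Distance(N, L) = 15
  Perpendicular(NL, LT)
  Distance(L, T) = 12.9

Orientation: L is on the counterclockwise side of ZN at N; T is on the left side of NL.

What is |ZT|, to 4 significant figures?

42.80

∠ZNL = 96.4°, so NL runs at 24.5° + (180° − 96.4°) = 108.1° from the x-axis; with |NL| = 15.0, L = N + 15.0·(cos 108.1°, sin 108.1°) = (41.47, 35.28). The perpendicularity gives LT at right angles to NL; with |LT| = 12.9 on the left of NL, T = L + 12.9·(-0.9505, -0.3107) = (29.21, 31.27). Then |ZT| = |T − Z| = 42.80.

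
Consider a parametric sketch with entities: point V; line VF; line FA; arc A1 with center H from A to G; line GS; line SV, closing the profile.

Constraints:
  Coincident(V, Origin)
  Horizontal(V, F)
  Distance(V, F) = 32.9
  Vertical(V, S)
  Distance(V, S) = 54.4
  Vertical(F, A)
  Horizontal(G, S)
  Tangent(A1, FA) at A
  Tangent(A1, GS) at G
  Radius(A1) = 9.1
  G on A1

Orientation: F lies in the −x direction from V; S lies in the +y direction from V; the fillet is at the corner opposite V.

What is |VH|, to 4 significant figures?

51.17

V is at the origin; V and F share the same y with |VF| = 32.9 and F on the −x side, so F = (-32.90, 0.000). V and S share the same x with |VS| = 54.4 and S on the +y side, so S = (0.000, 54.40). The virtual corner opposite V is at (-32.90, 54.40). A1 meets FA tangentially, so HA is at right angles to FA and the tangent condition forces HG to be normal to GS, with radius 9.1, so the center H sits 9.1 in from both sides at H = (-23.80, 45.30). Then |VH| = |H − V| = 51.17.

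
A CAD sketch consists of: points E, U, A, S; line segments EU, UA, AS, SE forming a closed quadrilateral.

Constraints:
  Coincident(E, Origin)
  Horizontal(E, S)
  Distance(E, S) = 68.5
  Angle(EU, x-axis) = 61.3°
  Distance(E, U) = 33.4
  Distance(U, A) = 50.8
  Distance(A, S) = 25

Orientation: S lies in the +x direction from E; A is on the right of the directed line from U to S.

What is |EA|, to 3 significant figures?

47.7

Checks: EU at 61.30° ✓; |UA| = 50.80 ✓; |AS| = 25.00 ✓.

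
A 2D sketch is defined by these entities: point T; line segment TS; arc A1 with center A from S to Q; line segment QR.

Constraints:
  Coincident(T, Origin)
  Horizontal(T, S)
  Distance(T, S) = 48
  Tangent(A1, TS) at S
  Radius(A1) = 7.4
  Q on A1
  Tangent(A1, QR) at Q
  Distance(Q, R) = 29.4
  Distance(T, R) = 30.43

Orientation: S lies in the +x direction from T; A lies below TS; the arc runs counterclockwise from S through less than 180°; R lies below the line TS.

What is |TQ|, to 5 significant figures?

43.057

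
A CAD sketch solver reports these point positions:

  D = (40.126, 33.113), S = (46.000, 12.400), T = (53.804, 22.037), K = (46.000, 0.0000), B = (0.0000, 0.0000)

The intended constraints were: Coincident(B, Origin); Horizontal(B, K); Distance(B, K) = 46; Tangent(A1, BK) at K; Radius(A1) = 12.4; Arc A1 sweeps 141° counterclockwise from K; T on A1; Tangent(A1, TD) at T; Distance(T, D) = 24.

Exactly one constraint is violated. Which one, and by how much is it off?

Distance(T, D) = 24 — off by 6.40.

B = (0.00, 0.00) ✓; B.y = 0.00, K.y = 0.00 ✓; |BK| = 46.00 ✓; ∠(SK, KB) = 90.00° ✓; |SK| = 12.40 ✓; bearing(S→T) − bearing(S→K) = 141.0° ✓; |ST| = 12.40 ✓; ∠(ST, TD) = 90.00° ✓; |TD| = 17.60 ✗.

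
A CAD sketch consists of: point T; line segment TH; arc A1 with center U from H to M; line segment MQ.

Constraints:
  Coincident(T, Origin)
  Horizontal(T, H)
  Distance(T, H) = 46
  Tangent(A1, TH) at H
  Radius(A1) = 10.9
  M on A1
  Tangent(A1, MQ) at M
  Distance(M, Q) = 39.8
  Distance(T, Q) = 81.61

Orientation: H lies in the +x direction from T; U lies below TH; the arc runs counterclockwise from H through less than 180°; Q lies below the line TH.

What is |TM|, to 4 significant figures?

42.80

T is at the origin; TH is horizontal with |TH| = 46.0 and H on the +x side, so H = (46.00, 0.000). The tangent condition forces UH to be normal to TH, so U = H + (0, -10.9) = (46.00, -10.90). Since UM ⟂ MQ (tangency), |UQ| = √(10.9² + 39.8²) = 41.27 regardless of where M sits on A1. So Q lies on both circle(T, 81.61) and circle(U, 41.27); the below-TH intersection is Q = (67.20, -46.30). M is the foot of the tangent from Q: M = (38.46, -18.77).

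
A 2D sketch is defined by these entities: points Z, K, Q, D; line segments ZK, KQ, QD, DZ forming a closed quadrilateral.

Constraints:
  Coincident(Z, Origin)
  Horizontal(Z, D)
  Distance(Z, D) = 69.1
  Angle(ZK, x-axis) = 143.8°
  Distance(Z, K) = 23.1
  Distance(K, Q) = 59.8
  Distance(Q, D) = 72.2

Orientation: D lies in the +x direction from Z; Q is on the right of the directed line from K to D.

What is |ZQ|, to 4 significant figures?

40.49

Checks: |KQ| = 59.80 ✓; |QD| = 72.20 ✓.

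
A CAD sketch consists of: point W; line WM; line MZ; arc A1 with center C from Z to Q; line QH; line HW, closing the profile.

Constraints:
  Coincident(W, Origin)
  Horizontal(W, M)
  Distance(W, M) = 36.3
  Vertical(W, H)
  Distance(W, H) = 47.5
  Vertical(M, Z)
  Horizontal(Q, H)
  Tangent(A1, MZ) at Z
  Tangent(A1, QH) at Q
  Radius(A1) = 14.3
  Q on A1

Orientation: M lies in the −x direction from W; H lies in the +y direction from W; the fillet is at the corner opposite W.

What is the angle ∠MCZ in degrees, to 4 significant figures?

66.70°

The virtual corner opposite W is at (-36.30, 47.50). The tangent condition forces CZ to be normal to MZ and the tangent condition forces CQ to be normal to QH, with radius 14.3, so the center C sits 14.3 in from both sides at C = (-22.00, 33.20). That places the tangent points at Z = (-36.30, 33.20) on MZ and Q = (-22.00, 47.50) on QH. Then cos ∠MCZ = CM·CZ / (|CM||CZ|), giving 66.70°.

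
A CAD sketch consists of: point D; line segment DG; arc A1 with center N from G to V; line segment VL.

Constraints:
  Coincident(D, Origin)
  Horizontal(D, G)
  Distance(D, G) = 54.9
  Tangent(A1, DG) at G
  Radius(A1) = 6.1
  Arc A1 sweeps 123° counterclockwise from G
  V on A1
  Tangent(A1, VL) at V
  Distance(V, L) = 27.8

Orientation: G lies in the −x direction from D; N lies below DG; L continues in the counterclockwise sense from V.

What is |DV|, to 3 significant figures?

60.8

D is at the origin; DG is horizontal with |DG| = 54.9 and G on the −x side, so G = (-54.9, 0.00). The tangent condition forces NG to be normal to DG, so N = G + (0, -6.1) = (-54.9, -6.10). On A1, G sits at bearing 90° from N; a 123° counterclockwise sweep puts V at bearing 213°, so V = N + 6.1·(cos 213°, sin 213°) = (-60.0, -9.42). Then |DV| = |V − D| = 60.8.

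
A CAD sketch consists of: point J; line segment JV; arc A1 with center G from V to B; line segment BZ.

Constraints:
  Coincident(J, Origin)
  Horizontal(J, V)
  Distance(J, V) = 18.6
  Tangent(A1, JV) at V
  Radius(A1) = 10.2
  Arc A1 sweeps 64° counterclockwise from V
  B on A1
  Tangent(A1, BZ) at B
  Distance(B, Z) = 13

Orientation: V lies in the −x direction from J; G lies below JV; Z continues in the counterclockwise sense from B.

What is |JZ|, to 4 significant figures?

37.73

On A1, V sits at bearing 90° from G; a 64° counterclockwise sweep puts B at bearing 154°, so B = G + 10.2·(cos 154°, sin 154°) = (-27.77, -5.729). Tangency of A1 to BZ means the radius GB is perpendicular to BZ, so BZ runs along (−sin 154°, cos 154°); with |BZ| = 13.0, Z = (-33.47, -17.41). Then |JZ| = |Z − J| = 37.73.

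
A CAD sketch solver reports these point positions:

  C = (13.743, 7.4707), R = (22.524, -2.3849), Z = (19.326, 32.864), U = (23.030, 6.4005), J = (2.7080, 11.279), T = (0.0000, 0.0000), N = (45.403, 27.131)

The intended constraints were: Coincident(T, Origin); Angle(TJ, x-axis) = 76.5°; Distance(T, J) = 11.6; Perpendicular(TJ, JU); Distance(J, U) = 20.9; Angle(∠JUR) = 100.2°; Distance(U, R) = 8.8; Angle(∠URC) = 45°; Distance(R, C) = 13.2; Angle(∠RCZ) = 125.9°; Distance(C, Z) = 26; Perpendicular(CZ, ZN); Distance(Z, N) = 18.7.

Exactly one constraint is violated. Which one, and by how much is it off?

Distance(Z, N) = 18.7 — off by 8.00.

T = (0.00, 0.00) ✓; TJ at 76.50° ✓; |TJ| = 11.60 ✓; ∠(TJ, JU) = 90.00° ✓; |JU| = 20.90 ✓; ∠JUR = 100.2° ✓; |UR| = 8.800 ✓; ∠URC = 45.00° ✓; |RC| = 13.20 ✓; ∠RCZ = 125.9° ✓; |CZ| = 26.00 ✓; ∠(CZ, ZN) = 90.00° ✓; |ZN| = 26.70 ✗.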